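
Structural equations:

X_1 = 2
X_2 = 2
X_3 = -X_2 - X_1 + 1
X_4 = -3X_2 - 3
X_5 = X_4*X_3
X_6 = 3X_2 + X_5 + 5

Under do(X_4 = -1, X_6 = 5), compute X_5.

3

Setting X_4 = -1, X_6 = 5 by intervention discards those variables' equations.
X_3 = -X_2 - X_1 + 1  [with X_2=2, X_1=2]  = -3
X_5 = X_4*X_3  [with X_4=-1, X_3=-3]  = 3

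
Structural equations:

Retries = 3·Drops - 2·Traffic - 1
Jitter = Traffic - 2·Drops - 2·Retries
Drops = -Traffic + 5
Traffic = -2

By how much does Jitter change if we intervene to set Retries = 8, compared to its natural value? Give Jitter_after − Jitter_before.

The intervention breaks the incoming arrows to Retries: Retries = 3·Drops - 2·Traffic - 1 no longer applies, and Retries = 8.
Drops = -Traffic + 5  [with Traffic=-2]  = 7
Jitter = Traffic - 2·Drops - 2·Retries  [with Traffic=-2, Drops=7, Retries=8]  = -32
Without intervention: Drops = -Traffic + 5  [with Traffic=-2]  = 7; Retries = 3·Drops - 2·Traffic - 1  [with Drops=7, Traffic=-2]  = 24; Jitter = Traffic - 2·Drops - 2·Retries  [with Traffic=-2, Drops=7, Retries=24]  = -64.
Change = -32 − (-64) = 32.

32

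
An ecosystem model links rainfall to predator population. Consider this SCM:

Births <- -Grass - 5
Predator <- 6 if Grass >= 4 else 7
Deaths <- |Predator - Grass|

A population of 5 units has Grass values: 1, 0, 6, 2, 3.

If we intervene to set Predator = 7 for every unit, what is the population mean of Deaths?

4.6

Under do(Predator=7), Predator's equation is replaced by Predator=7 for every unit. Per-unit Deaths: 6, 7, 1, 5, 4. Mean = 4.6.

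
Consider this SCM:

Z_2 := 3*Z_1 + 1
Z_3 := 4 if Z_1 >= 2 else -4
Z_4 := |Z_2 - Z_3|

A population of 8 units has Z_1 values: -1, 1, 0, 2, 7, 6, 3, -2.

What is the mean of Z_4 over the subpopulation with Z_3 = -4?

4

Conditioning on Z_3=-4 selects the 4 unit(s) with Z_1 ∈ {-1, 1, 0, -2}. Their Z_4 values: 2, 8, 5, 1. Mean = 4.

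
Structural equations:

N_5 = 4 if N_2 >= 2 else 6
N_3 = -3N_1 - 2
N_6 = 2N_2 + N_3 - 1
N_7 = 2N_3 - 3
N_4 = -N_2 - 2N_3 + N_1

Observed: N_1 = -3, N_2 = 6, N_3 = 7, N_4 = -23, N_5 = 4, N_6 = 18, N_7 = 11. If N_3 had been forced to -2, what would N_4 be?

-5

The intervention breaks the incoming arrows to N_3: N_3 = -3N_1 - 2 no longer applies, and N_3 = -2.
N_4 = -N_2 - 2N_3 + N_1  [with N_2=6, N_3=-2, N_1=-3]  = -5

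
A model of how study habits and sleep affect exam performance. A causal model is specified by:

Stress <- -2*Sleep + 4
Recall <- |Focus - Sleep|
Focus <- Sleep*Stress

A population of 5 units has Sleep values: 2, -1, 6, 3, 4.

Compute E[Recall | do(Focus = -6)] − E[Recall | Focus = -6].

1.8

Under do(Focus=-6), Focus's equation is replaced by Focus=-6 for every unit. Per-unit Recall: 8, 5, 12, 9, 10. Mean = 8.8.
Conditioning on Focus=-6 selects the 2 unit(s) with Sleep ∈ {-1, 3}. Their Recall values: 5, 9. Mean = 7.
Difference = 8.8 − 7 = 1.8.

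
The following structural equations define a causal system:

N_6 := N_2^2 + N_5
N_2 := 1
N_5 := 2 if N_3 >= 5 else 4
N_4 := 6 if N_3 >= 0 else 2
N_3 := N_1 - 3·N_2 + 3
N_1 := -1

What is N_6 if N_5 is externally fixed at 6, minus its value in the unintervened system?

2

The intervention breaks the incoming arrows to N_5: N_5 := 2 if N_3 >= 5 else 4 no longer applies, and N_5 = 6.
N_6 = N_2^2 + N_5  [with N_2=1, N_5=6]  = 7
Without intervention: N_3 = N_1 - 3·N_2 + 3  [with N_1=-1, N_2=1]  = -1; N_5 = 2 if N_3 >= 5 else 4  [with N_3=-1]  = 4; N_6 = N_2^2 + N_5  [with N_2=1, N_5=4]  = 5.
Change = 7 − 5 = 2.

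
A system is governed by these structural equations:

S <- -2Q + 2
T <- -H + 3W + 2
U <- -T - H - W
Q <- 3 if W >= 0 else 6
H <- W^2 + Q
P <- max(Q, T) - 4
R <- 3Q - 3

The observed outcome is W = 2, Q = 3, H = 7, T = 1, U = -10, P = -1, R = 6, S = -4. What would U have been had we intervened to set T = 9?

Intervening sets T = 9 and removes its equation (T <- -H + 3W + 2).
Q = 3 if W >= 0 else 6  [with W=2]  = 3
H = W^2 + Q  [with W=2, Q=3]  = 7
U = -T - H - W  [with T=9, H=7, W=2]  = -18

-18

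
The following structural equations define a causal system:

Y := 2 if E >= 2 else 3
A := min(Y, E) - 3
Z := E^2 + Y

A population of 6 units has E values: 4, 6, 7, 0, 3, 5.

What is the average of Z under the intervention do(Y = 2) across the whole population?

24.5

Every unit gets Y=2 under the intervention. Z values become 18, 38, 51, 2, 11, 27; E[Z|do(Y=2)] = 24.5.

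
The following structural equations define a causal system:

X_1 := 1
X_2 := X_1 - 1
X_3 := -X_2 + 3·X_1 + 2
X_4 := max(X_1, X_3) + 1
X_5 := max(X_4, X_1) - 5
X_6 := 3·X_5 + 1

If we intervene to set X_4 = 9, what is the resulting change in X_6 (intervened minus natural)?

9

Under do(X_4=9), the mechanism X_4 := max(X_1, X_3) + 1 is discarded; X_4 is fixed at 9.
X_5 = max(X_4, X_1) - 5  [with X_4=9, X_1=1]  = 4
X_6 = 3·X_5 + 1  [with X_5=4]  = 13
Without intervention: X_2 = X_1 - 1  [with X_1=1]  = 0; X_3 = -X_2 + 3·X_1 + 2  [with X_2=0, X_1=1]  = 5; X_4 = max(X_1, X_3) + 1  [with X_1=1, X_3=5]  = 6; X_5 = max(X_4, X_1) - 5  [with X_4=6, X_1=1]  = 1; X_6 = 3·X_5 + 1  [with X_5=1]  = 4.
Change = 13 − 4 = 9.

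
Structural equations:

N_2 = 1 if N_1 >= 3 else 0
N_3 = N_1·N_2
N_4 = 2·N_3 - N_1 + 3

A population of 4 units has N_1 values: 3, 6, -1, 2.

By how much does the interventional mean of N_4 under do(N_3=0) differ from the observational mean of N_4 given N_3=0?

-2

Under do(N_3=0), N_3's equation is replaced by N_3=0 for every unit. Per-unit N_4: 0, -3, 4, 1. Mean = 0.5.
E[N_4|N_3=0] averages over only the 2 units with N_3=0 (N_1 = -1, 2): N_4 = 4, 1, mean 2.5.
Difference = 0.5 − 2.5 = -2.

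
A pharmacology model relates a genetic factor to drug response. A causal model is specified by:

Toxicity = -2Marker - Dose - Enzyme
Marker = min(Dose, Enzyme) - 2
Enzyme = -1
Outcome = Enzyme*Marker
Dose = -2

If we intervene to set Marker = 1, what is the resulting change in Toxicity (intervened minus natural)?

-10

The intervention breaks the incoming arrows to Marker: Marker = min(Dose, Enzyme) - 2 no longer applies, and Marker = 1.
Toxicity = -2Marker - Dose - Enzyme  [with Marker=1, Dose=-2, Enzyme=-1]  = 1
Without intervention: Marker = min(Dose, Enzyme) - 2  [with Dose=-2, Enzyme=-1]  = -4; Toxicity = -2Marker - Dose - Enzyme  [with Marker=-4, Dose=-2, Enzyme=-1]  = 11.
Change = 1 − 11 = -10.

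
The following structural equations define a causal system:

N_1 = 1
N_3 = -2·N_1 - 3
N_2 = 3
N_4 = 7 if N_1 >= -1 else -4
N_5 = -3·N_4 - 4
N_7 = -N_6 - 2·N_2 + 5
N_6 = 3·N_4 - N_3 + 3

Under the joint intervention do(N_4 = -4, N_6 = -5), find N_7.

Setting N_4 = -4, N_6 = -5 by intervention discards those variables' equations.
N_7 = -N_6 - 2·N_2 + 5  [with N_6=-5, N_2=3]  = 4

4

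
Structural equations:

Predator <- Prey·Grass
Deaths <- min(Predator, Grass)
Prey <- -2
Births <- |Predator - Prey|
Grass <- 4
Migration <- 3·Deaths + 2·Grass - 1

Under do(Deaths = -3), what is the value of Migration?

-2

The intervention breaks the incoming arrows to Deaths: Deaths <- min(Predator, Grass) no longer applies, and Deaths = -3.
Migration = 3·Deaths + 2·Grass - 1  [with Deaths=-3, Grass=4]  = -2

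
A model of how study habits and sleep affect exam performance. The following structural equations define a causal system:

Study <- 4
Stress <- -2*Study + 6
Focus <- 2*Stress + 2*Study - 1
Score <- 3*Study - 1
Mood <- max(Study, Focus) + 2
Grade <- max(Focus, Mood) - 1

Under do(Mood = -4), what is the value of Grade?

The intervention breaks the incoming arrows to Mood: Mood <- max(Study, Focus) + 2 no longer applies, and Mood = -4.
Stress = -2*Study + 6  [with Study=4]  = -2
Focus = 2*Stress + 2*Study - 1  [with Stress=-2, Study=4]  = 3
Grade = max(Focus, Mood) - 1  [with Focus=3, Mood=-4]  = 2

2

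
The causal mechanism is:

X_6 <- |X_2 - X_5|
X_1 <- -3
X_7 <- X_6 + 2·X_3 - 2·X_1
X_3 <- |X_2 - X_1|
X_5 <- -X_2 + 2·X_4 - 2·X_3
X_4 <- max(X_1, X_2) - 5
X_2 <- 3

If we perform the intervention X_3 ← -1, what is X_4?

-2

The intervention breaks the incoming arrows to X_3: X_3 <- |X_2 - X_1| no longer applies, and X_3 = -1.
X_4 is not downstream of the intervention, so its value is determined by the original equations.
X_4 = max(X_1, X_2) - 5  [with X_1=-3, X_2=3]  = -2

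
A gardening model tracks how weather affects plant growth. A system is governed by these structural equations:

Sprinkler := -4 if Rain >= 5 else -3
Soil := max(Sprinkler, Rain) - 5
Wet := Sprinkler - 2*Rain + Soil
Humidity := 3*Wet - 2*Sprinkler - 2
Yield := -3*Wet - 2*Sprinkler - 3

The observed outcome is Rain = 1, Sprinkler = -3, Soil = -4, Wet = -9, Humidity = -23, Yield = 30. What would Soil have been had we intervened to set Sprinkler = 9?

The intervention breaks the incoming arrows to Sprinkler: Sprinkler := -4 if Rain >= 5 else -3 no longer applies, and Sprinkler = 9.
Soil = max(Sprinkler, Rain) - 5  [with Sprinkler=9, Rain=1]  = 4

4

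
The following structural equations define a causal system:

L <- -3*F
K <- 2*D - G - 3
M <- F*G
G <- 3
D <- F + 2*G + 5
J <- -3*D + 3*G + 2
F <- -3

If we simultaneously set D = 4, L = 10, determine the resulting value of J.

-1

The joint intervention fixes D = 4, L = 10, removing each variable's own equation.
J = -3*D + 3*G + 2  [with D=4, G=3]  = -1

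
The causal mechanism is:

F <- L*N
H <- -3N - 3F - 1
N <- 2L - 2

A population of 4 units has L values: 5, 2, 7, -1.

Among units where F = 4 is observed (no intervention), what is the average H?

-10

Observing F=4 restricts to units where F's equation naturally yields 4: L ∈ {2, -1}. In that subpopulation H = -19, -1, mean -10.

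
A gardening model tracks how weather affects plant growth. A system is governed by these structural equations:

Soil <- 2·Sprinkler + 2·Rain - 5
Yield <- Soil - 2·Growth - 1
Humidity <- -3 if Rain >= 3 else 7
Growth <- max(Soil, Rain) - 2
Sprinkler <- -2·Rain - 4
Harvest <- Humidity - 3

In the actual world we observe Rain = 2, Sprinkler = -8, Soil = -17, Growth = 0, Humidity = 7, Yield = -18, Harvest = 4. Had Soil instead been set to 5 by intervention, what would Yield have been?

-2

The intervention breaks the incoming arrows to Soil: Soil <- 2·Sprinkler + 2·Rain - 5 no longer applies, and Soil = 5.
Growth = max(Soil, Rain) - 2  [with Soil=5, Rain=2]  = 3
Yield = Soil - 2·Growth - 1  [with Soil=5, Growth=3]  = -2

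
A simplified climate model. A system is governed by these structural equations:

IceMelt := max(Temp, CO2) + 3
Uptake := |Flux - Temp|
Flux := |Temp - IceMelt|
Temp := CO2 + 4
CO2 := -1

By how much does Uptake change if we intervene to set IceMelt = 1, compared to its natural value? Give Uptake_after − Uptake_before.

1

do(IceMelt=1) replaces the equation IceMelt := max(Temp, CO2) + 3 with the constant IceMelt = 1.
Temp = CO2 + 4  [with CO2=-1]  = 3
Flux = |Temp - IceMelt|  [with Temp=3, IceMelt=1]  = 2
Uptake = |Flux - Temp|  [with Flux=2, Temp=3]  = 1
Without intervention: Temp = CO2 + 4  [with CO2=-1]  = 3; IceMelt = max(Temp, CO2) + 3  [with Temp=3, CO2=-1]  = 6; Flux = |Temp - IceMelt|  [with Temp=3, IceMelt=6]  = 3; Uptake = |Flux - Temp|  [with Flux=3, Temp=3]  = 0.
Change = 1 − 0 = 1.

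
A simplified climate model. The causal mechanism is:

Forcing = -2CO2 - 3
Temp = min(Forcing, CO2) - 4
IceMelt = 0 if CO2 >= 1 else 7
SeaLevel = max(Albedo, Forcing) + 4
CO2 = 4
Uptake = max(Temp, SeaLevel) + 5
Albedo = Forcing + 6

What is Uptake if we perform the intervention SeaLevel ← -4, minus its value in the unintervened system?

Intervening sets SeaLevel = -4 and removes its equation (SeaLevel = max(Albedo, Forcing) + 4).
Forcing = -2CO2 - 3  [with CO2=4]  = -11
Temp = min(Forcing, CO2) - 4  [with Forcing=-11, CO2=4]  = -15
Uptake = max(Temp, SeaLevel) + 5  [with Temp=-15, SeaLevel=-4]  = 1
Without intervention: Forcing = -2CO2 - 3  [with CO2=4]  = -11; Temp = min(Forcing, CO2) - 4  [with Forcing=-11, CO2=4]  = -15; Albedo = Forcing + 6  [with Forcing=-11]  = -5; SeaLevel = max(Albedo, Forcing) + 4  [with Albedo=-5, Forcing=-11]  = -1; Uptake = max(Temp, SeaLevel) + 5  [with Temp=-15, SeaLevel=-1]  = 4.
Change = 1 − 4 = -3.

-3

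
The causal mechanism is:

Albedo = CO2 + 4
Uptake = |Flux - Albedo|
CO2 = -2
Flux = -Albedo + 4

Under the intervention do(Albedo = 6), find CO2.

-2

Under do(Albedo=6), the mechanism Albedo = CO2 + 4 is discarded; Albedo is fixed at 6.
CO2 is not downstream of the intervention, so its value is determined by the original equations.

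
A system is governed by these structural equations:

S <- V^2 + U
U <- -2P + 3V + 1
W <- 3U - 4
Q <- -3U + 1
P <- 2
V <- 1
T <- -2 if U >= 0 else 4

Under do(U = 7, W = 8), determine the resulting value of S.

8

The joint intervention fixes U = 7, W = 8, removing each variable's own equation.
S = V^2 + U  [with V=1, U=7]  = 8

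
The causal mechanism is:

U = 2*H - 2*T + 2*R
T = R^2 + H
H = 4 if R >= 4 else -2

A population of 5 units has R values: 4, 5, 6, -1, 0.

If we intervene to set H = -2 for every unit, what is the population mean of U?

do(H=-2) breaks H's dependence on R. With H=-2 fixed, U across the units is -24, -40, -60, -4, 0, mean -25.6.

-25.6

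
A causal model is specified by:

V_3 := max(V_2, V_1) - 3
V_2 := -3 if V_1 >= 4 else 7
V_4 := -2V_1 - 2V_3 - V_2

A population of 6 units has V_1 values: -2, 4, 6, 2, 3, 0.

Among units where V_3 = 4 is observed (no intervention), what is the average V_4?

Conditioning on V_3=4 selects the 4 unit(s) with V_1 ∈ {-2, 2, 3, 0}. Their V_4 values: -11, -19, -21, -15. Mean = -16.5.

-16.5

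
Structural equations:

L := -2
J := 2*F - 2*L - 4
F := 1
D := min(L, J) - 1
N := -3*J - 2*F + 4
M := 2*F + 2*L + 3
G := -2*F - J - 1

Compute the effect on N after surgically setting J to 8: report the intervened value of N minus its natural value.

The intervention breaks the incoming arrows to J: J := 2*F - 2*L - 4 no longer applies, and J = 8.
N = -3*J - 2*F + 4  [with J=8, F=1]  = -22
Without intervention: J = 2*F - 2*L - 4  [with F=1, L=-2]  = 2; N = -3*J - 2*F + 4  [with J=2, F=1]  = -4.
Change = -22 − (-4) = -18.

-18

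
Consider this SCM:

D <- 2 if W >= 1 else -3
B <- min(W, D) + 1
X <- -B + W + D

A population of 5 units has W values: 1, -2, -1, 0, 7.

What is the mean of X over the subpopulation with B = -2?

Conditioning on B=-2 selects the 3 unit(s) with W ∈ {-2, -1, 0}. Their X values: -3, -2, -1. Mean = -2.

-2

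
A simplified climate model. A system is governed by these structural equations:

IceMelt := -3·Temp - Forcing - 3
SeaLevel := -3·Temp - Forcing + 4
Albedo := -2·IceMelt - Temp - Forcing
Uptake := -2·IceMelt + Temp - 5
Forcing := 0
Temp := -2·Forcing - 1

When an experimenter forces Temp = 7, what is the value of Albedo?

Under do(Temp=7), the mechanism Temp := -2·Forcing - 1 is discarded; Temp is fixed at 7.
IceMelt = -3·Temp - Forcing - 3  [with Temp=7, Forcing=0]  = -24
Albedo = -2·IceMelt - Temp - Forcing  [with IceMelt=-24, Temp=7, Forcing=0]  = 41

41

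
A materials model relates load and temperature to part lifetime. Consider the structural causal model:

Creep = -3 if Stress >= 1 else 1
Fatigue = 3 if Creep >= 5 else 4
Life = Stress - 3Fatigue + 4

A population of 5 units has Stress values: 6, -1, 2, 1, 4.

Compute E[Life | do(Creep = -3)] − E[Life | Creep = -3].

Every unit gets Creep=-3 under the intervention. Life values become -2, -9, -6, -7, -4; E[Life|do(Creep=-3)] = -5.6.
Observing Creep=-3 restricts to units where Creep's equation naturally yields -3: Stress ∈ {6, 2, 1, 4}. In that subpopulation Life = -2, -6, -7, -4, mean -4.75.
Difference = -5.6 − (-4.75) = -0.85.

-0.85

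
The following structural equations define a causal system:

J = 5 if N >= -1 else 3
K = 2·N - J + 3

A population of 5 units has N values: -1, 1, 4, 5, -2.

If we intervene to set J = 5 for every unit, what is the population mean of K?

The intervention sets J=5 in all 5 units regardless of N. Recomputing K per unit gives -4, 0, 6, 8, -6; average 0.8.

0.8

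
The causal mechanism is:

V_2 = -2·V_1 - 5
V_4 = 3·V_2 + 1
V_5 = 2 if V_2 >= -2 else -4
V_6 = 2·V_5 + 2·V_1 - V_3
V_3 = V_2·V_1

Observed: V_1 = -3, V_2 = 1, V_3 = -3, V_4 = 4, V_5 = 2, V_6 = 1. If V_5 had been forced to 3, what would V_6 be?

3

The intervention breaks the incoming arrows to V_5: V_5 = 2 if V_2 >= -2 else -4 no longer applies, and V_5 = 3.
V_2 = -2·V_1 - 5  [with V_1=-3]  = 1
V_3 = V_2·V_1  [with V_2=1, V_1=-3]  = -3
V_6 = 2·V_5 + 2·V_1 - V_3  [with V_5=3, V_1=-3, V_3=-3]  = 3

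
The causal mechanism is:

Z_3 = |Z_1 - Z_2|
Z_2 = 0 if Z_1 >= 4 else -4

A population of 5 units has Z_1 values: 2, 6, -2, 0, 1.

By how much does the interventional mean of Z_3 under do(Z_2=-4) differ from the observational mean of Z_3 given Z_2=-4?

1.15

The intervention sets Z_2=-4 in all 5 units regardless of Z_1. Recomputing Z_3 per unit gives 6, 10, 2, 4, 5; average 5.4.
E[Z_3|Z_2=-4] averages over only the 4 units with Z_2=-4 (Z_1 = 2, -2, 0, 1): Z_3 = 6, 2, 4, 5, mean 4.25.
Difference = 5.4 − 4.25 = 1.15.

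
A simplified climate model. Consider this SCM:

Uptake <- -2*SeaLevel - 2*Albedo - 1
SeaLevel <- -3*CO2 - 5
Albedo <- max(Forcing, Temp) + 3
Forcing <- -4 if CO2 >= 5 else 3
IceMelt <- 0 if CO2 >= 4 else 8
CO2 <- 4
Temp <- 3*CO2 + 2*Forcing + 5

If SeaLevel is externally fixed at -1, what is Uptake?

-51

Intervening sets SeaLevel = -1 and removes its equation (SeaLevel <- -3*CO2 - 5).
Forcing = -4 if CO2 >= 5 else 3  [with CO2=4]  = 3
Temp = 3*CO2 + 2*Forcing + 5  [with CO2=4, Forcing=3]  = 23
Albedo = max(Forcing, Temp) + 3  [with Forcing=3, Temp=23]  = 26
Uptake = -2*SeaLevel - 2*Albedo - 1  [with SeaLevel=-1, Albedo=26]  = -51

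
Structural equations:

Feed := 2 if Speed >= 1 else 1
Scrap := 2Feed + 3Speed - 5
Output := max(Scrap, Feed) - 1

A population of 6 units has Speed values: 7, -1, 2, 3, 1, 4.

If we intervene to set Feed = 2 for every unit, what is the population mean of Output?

do(Feed=2) breaks Feed's dependence on Speed. With Feed=2 fixed, Output across the units is 19, 1, 4, 7, 1, 10, mean 7.

7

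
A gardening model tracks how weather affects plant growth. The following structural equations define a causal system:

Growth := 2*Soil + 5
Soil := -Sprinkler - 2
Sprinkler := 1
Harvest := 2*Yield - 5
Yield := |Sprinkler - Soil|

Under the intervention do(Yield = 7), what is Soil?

-3

The intervention breaks the incoming arrows to Yield: Yield := |Sprinkler - Soil| no longer applies, and Yield = 7.
Since Soil is not a descendant of the intervened variable, it is unaffected.
Soil = -Sprinkler - 2  [with Sprinkler=1]  = -3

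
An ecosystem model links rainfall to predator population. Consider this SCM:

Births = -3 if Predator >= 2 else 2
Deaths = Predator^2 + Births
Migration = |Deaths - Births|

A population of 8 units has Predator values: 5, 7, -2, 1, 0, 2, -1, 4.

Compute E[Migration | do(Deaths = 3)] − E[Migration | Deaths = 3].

The intervention sets Deaths=3 in all 8 units regardless of Predator. Recomputing Migration per unit gives 6, 6, 1, 1, 1, 6, 1, 6; average 3.5.
Conditioning on Deaths=3 selects the 2 unit(s) with Predator ∈ {1, -1}. Their Migration values: 1, 1. Mean = 1.
Difference = 3.5 − 1 = 2.5.

2.5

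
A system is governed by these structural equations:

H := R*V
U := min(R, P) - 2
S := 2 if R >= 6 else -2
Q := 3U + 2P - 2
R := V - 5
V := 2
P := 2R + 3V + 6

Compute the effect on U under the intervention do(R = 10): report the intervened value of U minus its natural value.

13

Under do(R=10), the mechanism R := V - 5 is discarded; R is fixed at 10.
P = 2R + 3V + 6  [with R=10, V=2]  = 32
U = min(R, P) - 2  [with R=10, P=32]  = 8
Without intervention: R = V - 5  [with V=2]  = -3; P = 2R + 3V + 6  [with R=-3, V=2]  = 6; U = min(R, P) - 2  [with R=-3, P=6]  = -5.
Change = 8 − (-5) = 13.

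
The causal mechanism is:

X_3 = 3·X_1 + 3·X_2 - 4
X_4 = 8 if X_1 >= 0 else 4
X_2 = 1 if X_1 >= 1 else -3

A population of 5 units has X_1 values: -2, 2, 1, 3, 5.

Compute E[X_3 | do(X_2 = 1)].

4.4

The intervention sets X_2=1 in all 5 units regardless of X_1. Recomputing X_3 per unit gives -7, 5, 2, 8, 14; average 4.4.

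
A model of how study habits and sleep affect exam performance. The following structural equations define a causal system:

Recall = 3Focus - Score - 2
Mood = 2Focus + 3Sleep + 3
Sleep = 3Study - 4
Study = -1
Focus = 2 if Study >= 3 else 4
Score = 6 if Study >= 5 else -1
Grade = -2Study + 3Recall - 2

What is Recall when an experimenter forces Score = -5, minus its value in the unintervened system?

4

Under do(Score=-5), the mechanism Score = 6 if Study >= 5 else -1 is discarded; Score is fixed at -5.
Focus = 2 if Study >= 3 else 4  [with Study=-1]  = 4
Recall = 3Focus - Score - 2  [with Focus=4, Score=-5]  = 15
Without intervention: Focus = 2 if Study >= 3 else 4  [with Study=-1]  = 4; Score = 6 if Study >= 5 else -1  [with Study=-1]  = -1; Recall = 3Focus - Score - 2  [with Focus=4, Score=-1]  = 11.
Change = 15 − 11 = 4.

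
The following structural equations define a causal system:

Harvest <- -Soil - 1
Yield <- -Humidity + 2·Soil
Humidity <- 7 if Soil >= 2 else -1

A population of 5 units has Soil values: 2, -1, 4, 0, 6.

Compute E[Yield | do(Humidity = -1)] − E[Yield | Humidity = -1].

The intervention sets Humidity=-1 in all 5 units regardless of Soil. Recomputing Yield per unit gives 5, -1, 9, 1, 13; average 5.4.
Conditioning on Humidity=-1 selects the 2 unit(s) with Soil ∈ {-1, 0}. Their Yield values: -1, 1. Mean = 0.
Difference = 5.4 − 0 = 5.4.

5.4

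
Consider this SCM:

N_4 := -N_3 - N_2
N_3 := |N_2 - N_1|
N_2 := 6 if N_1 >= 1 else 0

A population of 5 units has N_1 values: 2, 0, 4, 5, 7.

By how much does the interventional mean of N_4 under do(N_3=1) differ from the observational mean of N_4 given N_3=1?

The intervention sets N_3=1 in all 5 units regardless of N_1. Recomputing N_4 per unit gives -7, -1, -7, -7, -7; average -5.8.
Conditioning on N_3=1 selects the 2 unit(s) with N_1 ∈ {5, 7}. Their N_4 values: -7, -7. Mean = -7.
Difference = -5.8 − (-7) = 1.2.

1.2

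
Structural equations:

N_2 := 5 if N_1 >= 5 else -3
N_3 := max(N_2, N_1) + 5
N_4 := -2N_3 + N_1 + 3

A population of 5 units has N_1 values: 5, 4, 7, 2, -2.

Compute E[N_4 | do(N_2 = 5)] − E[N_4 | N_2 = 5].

-1.6

Every unit gets N_2=5 under the intervention. N_4 values become -12, -13, -14, -15, -19; E[N_4|do(N_2=5)] = -14.6.
Conditioning on N_2=5 selects the 2 unit(s) with N_1 ∈ {5, 7}. Their N_4 values: -12, -14. Mean = -13.
Difference = -14.6 − (-13) = -1.6.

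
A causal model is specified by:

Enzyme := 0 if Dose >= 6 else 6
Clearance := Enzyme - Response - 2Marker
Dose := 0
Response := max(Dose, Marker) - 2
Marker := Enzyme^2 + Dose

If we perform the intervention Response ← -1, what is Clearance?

Intervening sets Response = -1 and removes its equation (Response := max(Dose, Marker) - 2).
Enzyme = 0 if Dose >= 6 else 6  [with Dose=0]  = 6
Marker = Enzyme^2 + Dose  [with Enzyme=6, Dose=0]  = 36
Clearance = Enzyme - Response - 2Marker  [with Enzyme=6, Response=-1, Marker=36]  = -65

-65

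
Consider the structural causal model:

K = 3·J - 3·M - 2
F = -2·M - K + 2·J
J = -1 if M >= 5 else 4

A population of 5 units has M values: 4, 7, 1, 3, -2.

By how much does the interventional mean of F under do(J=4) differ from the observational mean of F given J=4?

Under do(J=4), J's equation is replaced by J=4 for every unit. Per-unit F: 2, 5, -1, 1, -4. Mean = 0.6.
E[F|J=4] averages over only the 4 units with J=4 (M = 4, 1, 3, -2): F = 2, -1, 1, -4, mean -0.5.
Difference = 0.6 − (-0.5) = 1.1.

1.1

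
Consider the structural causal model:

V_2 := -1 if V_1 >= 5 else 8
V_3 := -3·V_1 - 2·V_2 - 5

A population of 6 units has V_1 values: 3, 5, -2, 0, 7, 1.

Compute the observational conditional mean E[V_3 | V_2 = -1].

-21

Observing V_2=-1 restricts to units where V_2's equation naturally yields -1: V_1 ∈ {5, 7}. In that subpopulation V_3 = -18, -24, mean -21.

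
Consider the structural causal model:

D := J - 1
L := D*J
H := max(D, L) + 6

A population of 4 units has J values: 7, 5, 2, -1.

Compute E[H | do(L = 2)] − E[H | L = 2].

Under do(L=2), L's equation is replaced by L=2 for every unit. Per-unit H: 12, 10, 8, 8. Mean = 9.5.
Conditioning on L=2 selects the 2 unit(s) with J ∈ {2, -1}. Their H values: 8, 8. Mean = 8.
Difference = 9.5 − 8 = 1.5.

1.5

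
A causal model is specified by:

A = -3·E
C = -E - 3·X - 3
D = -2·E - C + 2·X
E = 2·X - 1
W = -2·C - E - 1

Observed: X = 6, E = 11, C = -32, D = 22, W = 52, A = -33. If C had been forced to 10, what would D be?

The intervention breaks the incoming arrows to C: C = -E - 3·X - 3 no longer applies, and C = 10.
E = 2·X - 1  [with X=6]  = 11
D = -2·E - C + 2·X  [with E=11, C=10, X=6]  = -20

-20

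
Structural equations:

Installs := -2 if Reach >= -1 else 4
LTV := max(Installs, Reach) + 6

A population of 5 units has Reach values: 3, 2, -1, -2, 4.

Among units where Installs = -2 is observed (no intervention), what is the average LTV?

8

Observing Installs=-2 restricts to units where Installs's equation naturally yields -2: Reach ∈ {3, 2, -1, 4}. In that subpopulation LTV = 9, 8, 5, 10, mean 8.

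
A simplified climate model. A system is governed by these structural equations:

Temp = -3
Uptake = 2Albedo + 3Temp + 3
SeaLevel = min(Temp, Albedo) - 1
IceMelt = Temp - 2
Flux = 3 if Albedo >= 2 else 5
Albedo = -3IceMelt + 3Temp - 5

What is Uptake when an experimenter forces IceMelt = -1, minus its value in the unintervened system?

-24

Under do(IceMelt=-1), the mechanism IceMelt = Temp - 2 is discarded; IceMelt is fixed at -1.
Albedo = -3IceMelt + 3Temp - 5  [with IceMelt=-1, Temp=-3]  = -11
Uptake = 2Albedo + 3Temp + 3  [with Albedo=-11, Temp=-3]  = -28
Without intervention: IceMelt = Temp - 2  [with Temp=-3]  = -5; Albedo = -3IceMelt + 3Temp - 5  [with IceMelt=-5, Temp=-3]  = 1; Uptake = 2Albedo + 3Temp + 3  [with Albedo=1, Temp=-3]  = -4.
Change = -28 − (-4) = -24.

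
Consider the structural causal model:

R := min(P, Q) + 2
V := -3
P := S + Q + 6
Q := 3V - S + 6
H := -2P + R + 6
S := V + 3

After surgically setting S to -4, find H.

3

Under do(S=-4), the mechanism S := V + 3 is discarded; S is fixed at -4.
Q = 3V - S + 6  [with V=-3, S=-4]  = 1
P = S + Q + 6  [with S=-4, Q=1]  = 3
R = min(P, Q) + 2  [with P=3, Q=1]  = 3
H = -2P + R + 6  [with P=3, R=3]  = 3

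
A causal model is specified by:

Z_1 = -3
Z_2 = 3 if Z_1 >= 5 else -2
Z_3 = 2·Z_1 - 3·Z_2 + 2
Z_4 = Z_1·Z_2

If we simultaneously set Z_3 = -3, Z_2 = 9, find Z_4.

-27

The joint intervention fixes Z_3 = -3, Z_2 = 9, removing each variable's own equation.
Z_4 = Z_1·Z_2  [with Z_1=-3, Z_2=9]  = -27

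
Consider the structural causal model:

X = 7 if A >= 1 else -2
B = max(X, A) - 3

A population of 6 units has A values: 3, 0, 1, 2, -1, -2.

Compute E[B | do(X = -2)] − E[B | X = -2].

do(X=-2) breaks X's dependence on A. With X=-2 fixed, B across the units is 0, -3, -2, -1, -4, -5, mean -2.5.
Conditioning on X=-2 selects the 3 unit(s) with A ∈ {0, -1, -2}. Their B values: -3, -4, -5. Mean = -4.
Difference = -2.5 − (-4) = 1.5.

1.5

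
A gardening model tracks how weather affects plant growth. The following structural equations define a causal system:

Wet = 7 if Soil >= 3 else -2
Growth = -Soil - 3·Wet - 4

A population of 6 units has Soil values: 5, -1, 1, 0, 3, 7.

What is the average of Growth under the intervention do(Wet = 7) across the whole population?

Every unit gets Wet=7 under the intervention. Growth values become -30, -24, -26, -25, -28, -32; E[Growth|do(Wet=7)] = -27.5.

-27.5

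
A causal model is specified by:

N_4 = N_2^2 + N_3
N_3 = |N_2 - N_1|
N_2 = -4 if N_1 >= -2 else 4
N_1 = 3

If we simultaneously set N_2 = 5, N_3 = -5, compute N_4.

20

Setting N_2 = 5, N_3 = -5 by intervention discards those variables' equations.
N_4 = N_2^2 + N_3  [with N_2=5, N_3=-5]  = 20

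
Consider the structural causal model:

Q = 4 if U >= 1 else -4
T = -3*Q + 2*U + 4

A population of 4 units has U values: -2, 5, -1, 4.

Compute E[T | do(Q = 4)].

-5

Under do(Q=4), Q's equation is replaced by Q=4 for every unit. Per-unit T: -12, 2, -10, 0. Mean = -5.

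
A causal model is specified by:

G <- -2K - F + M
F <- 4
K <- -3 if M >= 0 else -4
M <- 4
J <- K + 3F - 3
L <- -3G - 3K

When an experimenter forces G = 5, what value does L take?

Intervening sets G = 5 and removes its equation (G <- -2K - F + M).
K = -3 if M >= 0 else -4  [with M=4]  = -3
L = -3G - 3K  [with G=5, K=-3]  = -6

-6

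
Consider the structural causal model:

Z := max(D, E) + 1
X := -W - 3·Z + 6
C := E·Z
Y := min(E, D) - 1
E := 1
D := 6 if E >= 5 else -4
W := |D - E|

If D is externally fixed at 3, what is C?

Under do(D=3), the mechanism D := 6 if E >= 5 else -4 is discarded; D is fixed at 3.
Z = max(D, E) + 1  [with D=3, E=1]  = 4
C = E·Z  [with E=1, Z=4]  = 4

4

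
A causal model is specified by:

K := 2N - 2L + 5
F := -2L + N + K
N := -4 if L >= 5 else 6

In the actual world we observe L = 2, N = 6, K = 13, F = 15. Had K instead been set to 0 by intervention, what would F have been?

The intervention breaks the incoming arrows to K: K := 2N - 2L + 5 no longer applies, and K = 0.
N = -4 if L >= 5 else 6  [with L=2]  = 6
F = -2L + N + K  [with L=2, N=6, K=0]  = 2

2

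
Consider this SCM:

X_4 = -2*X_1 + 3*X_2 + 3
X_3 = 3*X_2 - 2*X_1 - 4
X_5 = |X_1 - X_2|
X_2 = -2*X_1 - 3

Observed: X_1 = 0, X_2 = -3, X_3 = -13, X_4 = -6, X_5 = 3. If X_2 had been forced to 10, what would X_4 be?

33

Under do(X_2=10), the mechanism X_2 = -2*X_1 - 3 is discarded; X_2 is fixed at 10.
X_4 = -2*X_1 + 3*X_2 + 3  [with X_1=0, X_2=10]  = 33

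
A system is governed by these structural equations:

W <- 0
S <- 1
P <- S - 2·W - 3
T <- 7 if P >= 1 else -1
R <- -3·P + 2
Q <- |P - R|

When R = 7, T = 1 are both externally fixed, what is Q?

Setting R = 7, T = 1 by intervention discards those variables' equations.
P = S - 2·W - 3  [with S=1, W=0]  = -2
Q = |P - R|  [with P=-2, R=7]  = 9

9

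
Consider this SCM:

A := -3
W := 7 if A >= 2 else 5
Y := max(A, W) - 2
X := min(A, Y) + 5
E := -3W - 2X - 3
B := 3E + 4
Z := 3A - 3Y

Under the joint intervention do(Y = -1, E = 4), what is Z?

Under do(Y = -1, E = 4), each intervened variable's structural equation is replaced by its fixed value.
Z = 3A - 3Y  [with A=-3, Y=-1]  = -6

-6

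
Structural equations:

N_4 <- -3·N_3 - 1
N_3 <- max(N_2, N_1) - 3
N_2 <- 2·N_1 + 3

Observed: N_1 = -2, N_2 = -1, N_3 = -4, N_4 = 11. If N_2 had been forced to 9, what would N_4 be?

-19

Under do(N_2=9), the mechanism N_2 <- 2·N_1 + 3 is discarded; N_2 is fixed at 9.
N_3 = max(N_2, N_1) - 3  [with N_2=9, N_1=-2]  = 6
N_4 = -3·N_3 - 1  [with N_3=6]  = -19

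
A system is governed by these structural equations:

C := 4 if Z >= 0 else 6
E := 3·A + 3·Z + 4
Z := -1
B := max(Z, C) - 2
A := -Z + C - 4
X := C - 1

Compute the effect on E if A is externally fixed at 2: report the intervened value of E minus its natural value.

-3

do(A=2) replaces the equation A := -Z + C - 4 with the constant A = 2.
E = 3·A + 3·Z + 4  [with A=2, Z=-1]  = 7
Without intervention: C = 4 if Z >= 0 else 6  [with Z=-1]  = 6; A = -Z + C - 4  [with Z=-1, C=6]  = 3; E = 3·A + 3·Z + 4  [with A=3, Z=-1]  = 10.
Change = 7 − 10 = -3.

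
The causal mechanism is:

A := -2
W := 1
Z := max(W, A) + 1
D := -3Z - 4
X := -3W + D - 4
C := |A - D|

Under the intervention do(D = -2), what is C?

0

Under do(D=-2), the mechanism D := -3Z - 4 is discarded; D is fixed at -2.
C = |A - D|  [with A=-2, D=-2]  = 0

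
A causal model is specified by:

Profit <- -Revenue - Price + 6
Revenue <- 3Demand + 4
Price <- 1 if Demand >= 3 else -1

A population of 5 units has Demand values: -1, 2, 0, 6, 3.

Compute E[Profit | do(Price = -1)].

do(Price=-1) breaks Price's dependence on Demand. With Price=-1 fixed, Profit across the units is 6, -3, 3, -15, -6, mean -3.

-3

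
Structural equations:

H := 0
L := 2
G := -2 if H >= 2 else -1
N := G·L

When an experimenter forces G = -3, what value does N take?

-6

The intervention breaks the incoming arrows to G: G := -2 if H >= 2 else -1 no longer applies, and G = -3.
N = G·L  [with G=-3, L=2]  = -6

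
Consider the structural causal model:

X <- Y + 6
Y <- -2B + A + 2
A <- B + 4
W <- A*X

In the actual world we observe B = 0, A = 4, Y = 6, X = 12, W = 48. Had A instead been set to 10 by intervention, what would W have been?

180

do(A=10) replaces the equation A <- B + 4 with the constant A = 10.
Y = -2B + A + 2  [with B=0, A=10]  = 12
X = Y + 6  [with Y=12]  = 18
W = A*X  [with A=10, X=18]  = 180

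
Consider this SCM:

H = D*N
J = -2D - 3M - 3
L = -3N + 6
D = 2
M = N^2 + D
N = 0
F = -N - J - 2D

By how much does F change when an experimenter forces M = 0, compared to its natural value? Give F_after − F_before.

The intervention breaks the incoming arrows to M: M = N^2 + D no longer applies, and M = 0.
J = -2D - 3M - 3  [with D=2, M=0]  = -7
F = -N - J - 2D  [with N=0, J=-7, D=2]  = 3
Without intervention: M = N^2 + D  [with N=0, D=2]  = 2; J = -2D - 3M - 3  [with D=2, M=2]  = -13; F = -N - J - 2D  [with N=0, J=-13, D=2]  = 9.
Change = 3 − 9 = -6.

-6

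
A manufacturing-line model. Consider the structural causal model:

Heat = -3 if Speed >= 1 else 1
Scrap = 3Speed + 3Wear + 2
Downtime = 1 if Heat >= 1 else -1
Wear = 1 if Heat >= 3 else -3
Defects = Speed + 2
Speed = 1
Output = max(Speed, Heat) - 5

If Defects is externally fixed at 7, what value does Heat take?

The intervention breaks the incoming arrows to Defects: Defects = Speed + 2 no longer applies, and Defects = 7.
Since Heat is not a descendant of the intervened variable, it is unaffected.
Heat = -3 if Speed >= 1 else 1  [with Speed=1]  = -3

-3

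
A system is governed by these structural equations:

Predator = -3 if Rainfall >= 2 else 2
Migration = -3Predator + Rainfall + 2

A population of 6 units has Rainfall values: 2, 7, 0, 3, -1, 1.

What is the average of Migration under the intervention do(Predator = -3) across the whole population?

13

do(Predator=-3) breaks Predator's dependence on Rainfall. With Predator=-3 fixed, Migration across the units is 13, 18, 11, 14, 10, 12, mean 13.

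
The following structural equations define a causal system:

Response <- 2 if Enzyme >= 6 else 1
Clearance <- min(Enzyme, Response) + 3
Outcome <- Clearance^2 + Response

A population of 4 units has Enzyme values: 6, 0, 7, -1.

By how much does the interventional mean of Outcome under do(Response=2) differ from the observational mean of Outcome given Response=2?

-9.25

Every unit gets Response=2 under the intervention. Outcome values become 27, 11, 27, 6; E[Outcome|do(Response=2)] = 17.75.
Conditioning on Response=2 selects the 2 unit(s) with Enzyme ∈ {6, 7}. Their Outcome values: 27, 27. Mean = 27.
Difference = 17.75 − 27 = -9.25.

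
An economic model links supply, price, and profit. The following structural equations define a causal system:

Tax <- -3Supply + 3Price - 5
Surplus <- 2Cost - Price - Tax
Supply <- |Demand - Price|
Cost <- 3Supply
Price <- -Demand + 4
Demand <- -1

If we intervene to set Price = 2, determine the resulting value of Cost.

Under do(Price=2), the mechanism Price <- -Demand + 4 is discarded; Price is fixed at 2.
Supply = |Demand - Price|  [with Demand=-1, Price=2]  = 3
Cost = 3Supply  [with Supply=3]  = 9

9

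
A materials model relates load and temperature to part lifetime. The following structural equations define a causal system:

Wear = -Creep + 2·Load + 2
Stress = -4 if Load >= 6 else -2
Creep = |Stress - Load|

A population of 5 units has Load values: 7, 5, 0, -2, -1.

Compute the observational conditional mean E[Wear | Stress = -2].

E[Wear|Stress=-2] averages over only the 4 units with Stress=-2 (Load = 5, 0, -2, -1): Wear = 5, 0, -2, -1, mean 0.5.

0.5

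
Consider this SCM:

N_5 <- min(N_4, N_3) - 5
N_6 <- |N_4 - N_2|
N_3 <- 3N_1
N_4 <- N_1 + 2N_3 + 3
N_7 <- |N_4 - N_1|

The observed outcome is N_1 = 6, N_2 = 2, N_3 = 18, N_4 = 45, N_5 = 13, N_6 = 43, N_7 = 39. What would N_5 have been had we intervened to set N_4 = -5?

-10

Intervening sets N_4 = -5 and removes its equation (N_4 <- N_1 + 2N_3 + 3).
N_3 = 3N_1  [with N_1=6]  = 18
N_5 = min(N_4, N_3) - 5  [with N_4=-5, N_3=18]  = -10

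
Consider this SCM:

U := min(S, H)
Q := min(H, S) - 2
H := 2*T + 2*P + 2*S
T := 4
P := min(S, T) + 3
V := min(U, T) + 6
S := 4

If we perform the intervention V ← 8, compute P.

Intervening sets V = 8 and removes its equation (V := min(U, T) + 6).
P is not downstream of the intervention, so its value is determined by the original equations.
P = min(S, T) + 3  [with S=4, T=4]  = 7

7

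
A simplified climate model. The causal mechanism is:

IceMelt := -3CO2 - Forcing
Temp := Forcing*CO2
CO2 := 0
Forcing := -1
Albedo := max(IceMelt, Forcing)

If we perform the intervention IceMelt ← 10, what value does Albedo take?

10

Intervening sets IceMelt = 10 and removes its equation (IceMelt := -3CO2 - Forcing).
Albedo = max(IceMelt, Forcing)  [with IceMelt=10, Forcing=-1]  = 10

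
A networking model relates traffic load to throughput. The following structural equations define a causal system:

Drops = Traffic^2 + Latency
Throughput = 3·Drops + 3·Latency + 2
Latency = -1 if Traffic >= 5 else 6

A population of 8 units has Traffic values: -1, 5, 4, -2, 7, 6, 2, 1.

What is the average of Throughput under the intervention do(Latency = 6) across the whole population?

The intervention sets Latency=6 in all 8 units regardless of Traffic. Recomputing Throughput per unit gives 41, 113, 86, 50, 185, 146, 50, 41; average 89.

89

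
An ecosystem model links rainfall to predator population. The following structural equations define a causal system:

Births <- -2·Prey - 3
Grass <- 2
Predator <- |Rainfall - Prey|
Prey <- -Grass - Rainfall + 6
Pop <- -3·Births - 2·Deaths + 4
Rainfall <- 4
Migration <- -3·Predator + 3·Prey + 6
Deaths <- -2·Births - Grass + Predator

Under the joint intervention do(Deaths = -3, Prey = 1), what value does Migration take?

Under do(Deaths = -3, Prey = 1), each intervened variable's structural equation is replaced by its fixed value.
Predator = |Rainfall - Prey|  [with Rainfall=4, Prey=1]  = 3
Migration = -3·Predator + 3·Prey + 6  [with Predator=3, Prey=1]  = 0

0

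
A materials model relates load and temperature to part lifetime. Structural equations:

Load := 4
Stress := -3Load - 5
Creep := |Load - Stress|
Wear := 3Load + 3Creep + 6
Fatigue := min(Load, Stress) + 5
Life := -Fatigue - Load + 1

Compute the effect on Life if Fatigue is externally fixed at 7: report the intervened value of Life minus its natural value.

-19

The intervention breaks the incoming arrows to Fatigue: Fatigue := min(Load, Stress) + 5 no longer applies, and Fatigue = 7.
Life = -Fatigue - Load + 1  [with Fatigue=7, Load=4]  = -10
Without intervention: Stress = -3Load - 5  [with Load=4]  = -17; Fatigue = min(Load, Stress) + 5  [with Load=4, Stress=-17]  = -12; Life = -Fatigue - Load + 1  [with Fatigue=-12, Load=4]  = 9.
Change = -10 − 9 = -19.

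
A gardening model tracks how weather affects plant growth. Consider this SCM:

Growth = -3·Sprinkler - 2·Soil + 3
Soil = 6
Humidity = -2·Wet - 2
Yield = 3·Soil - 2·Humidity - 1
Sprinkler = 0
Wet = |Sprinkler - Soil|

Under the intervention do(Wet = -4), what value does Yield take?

5

The intervention breaks the incoming arrows to Wet: Wet = |Sprinkler - Soil| no longer applies, and Wet = -4.
Humidity = -2·Wet - 2  [with Wet=-4]  = 6
Yield = 3·Soil - 2·Humidity - 1  [with Soil=6, Humidity=6]  = 5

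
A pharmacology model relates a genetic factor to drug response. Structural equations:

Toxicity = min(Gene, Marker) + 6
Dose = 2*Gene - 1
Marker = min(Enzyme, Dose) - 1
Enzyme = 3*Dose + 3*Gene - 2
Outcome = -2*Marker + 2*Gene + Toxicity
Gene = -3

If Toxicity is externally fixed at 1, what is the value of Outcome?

61

The intervention breaks the incoming arrows to Toxicity: Toxicity = min(Gene, Marker) + 6 no longer applies, and Toxicity = 1.
Dose = 2*Gene - 1  [with Gene=-3]  = -7
Enzyme = 3*Dose + 3*Gene - 2  [with Dose=-7, Gene=-3]  = -32
Marker = min(Enzyme, Dose) - 1  [with Enzyme=-32, Dose=-7]  = -33
Outcome = -2*Marker + 2*Gene + Toxicity  [with Marker=-33, Gene=-3, Toxicity=1]  = 61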